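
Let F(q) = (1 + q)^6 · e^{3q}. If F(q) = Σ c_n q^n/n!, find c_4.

4149

The EGF product rule gives c_4 = Σ_{k_1+k_2=4} C(4; k_1,k_2) · ∏ g_i(k_i), where (1+q)^6 gives the falling factorial (6)_k; e^{3q} gives (3)^k.
g_1(k) for k = 0…4: 1, 6, 30, 120, 360.
g_2(k) for k = 0…4: 1, 3, 9, 27, 81.
c_4 = Σ_k C(4,k)·g_1(k)·g_2(4−k) = 1·1·81 + 4·6·27 + 6·30·9 + 4·120·3 + 1·360·1 = 81 + 648 + 1620 + 1440 + 360 = 4149.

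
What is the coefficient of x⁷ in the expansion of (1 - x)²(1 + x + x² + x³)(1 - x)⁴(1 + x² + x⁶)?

(1 - x)² has coefficients 1,-2,1 for degrees 0…2.
(1 + x + x² + x³) has coefficients 1,1,1,1,0,0,0,0 for degrees 0…7.
Multiplying by (1 - x)⁴ gives running coefficients 1,-3,3,-1,-1,3,-3,1 for degrees 0…7.
Finally multiplying by (1 + x² + x⁶), the product of all factors after the first has coefficients 1,-3,4,-4,2,2,-3,1 for degrees 0…7.
[x⁷] = 1·1 − 2·(-3) + 1·2 = 9.

9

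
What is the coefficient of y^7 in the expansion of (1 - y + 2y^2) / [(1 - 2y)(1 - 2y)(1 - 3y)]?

14808

The denominator gives the recurrence a_n = 7a_(n−1) − 16a_(n−2) + 12a_(n−3) for n ≥ 3; the numerator fixes a_0 = 1, a_1 = 6, a_2 = 28.
Iterating: 1, 6, 28, 112, 408, 1400, 4616, 14808, so a_7 = 14808.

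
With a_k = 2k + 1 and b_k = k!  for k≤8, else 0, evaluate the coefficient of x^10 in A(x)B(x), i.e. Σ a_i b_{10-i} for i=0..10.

245156

The convolution is the x^10 coefficient of A(x)B(x).
Σ = 1·0 + 3·0 + 5·40320 + 7·5040 + 9·720 + 11·120 + 13·24 + 15·6 + 17·2 + 19·1 + 21·1 = 245156.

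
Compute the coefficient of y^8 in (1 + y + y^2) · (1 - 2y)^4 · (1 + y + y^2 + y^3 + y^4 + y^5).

-8

(1 + y + y^2) has coefficients 1,1,1 for degrees 0…2.
(1 - 2y)^4 has coefficients 1,-8,24,-32,16,0,0,0,0 for degrees 0…8.
Finally multiplying by (1 + y + y^2 + y^3 + y^4 + y^5), the product of all factors after the first has coefficients 1,-7,17,-15,1,1,0,8,-16 for degrees 0…8.
[y^8] = 1·(-16) + 1·8 + 1·0 = -8.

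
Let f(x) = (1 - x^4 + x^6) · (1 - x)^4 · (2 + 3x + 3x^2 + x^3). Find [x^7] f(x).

-3

(1 - x^4 + x^6) has coefficients 1,0,0,0,-1,0,1 for degrees 0…6.
(1 - x)^4 has coefficients 1,-4,6,-4,1,0,0,0 for degrees 0…7.
Finally multiplying by (2 + 3x + 3x^2 + x^3), the product of all factors after the first has coefficients 2,-5,3,-1,4,-3,-1,1 for degrees 0…7.
[x^7] = 1·1 − 1·(-1) + 1·(-5) = -3.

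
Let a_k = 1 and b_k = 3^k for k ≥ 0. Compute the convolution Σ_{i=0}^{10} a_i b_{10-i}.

This is [x^10] in the product of the two ordinary generating functions.
Σ = 1·59049 + 1·19683 + 1·6561 + 1·2187 + 1·729 + 1·243 + 1·81 + 1·27 + 1·9 + 1·3 + 1·1 = 88573.

88573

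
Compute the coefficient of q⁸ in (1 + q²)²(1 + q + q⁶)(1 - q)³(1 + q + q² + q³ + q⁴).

(1 + q²)² has coefficients 1,0,2,0,1 for degrees 0…4.
(1 + q + q⁶) has coefficients 1,1,0,0,0,0,1,0,0 for degrees 0…8.
Multiplying by (1 - q)³ gives running coefficients 1,-2,0,2,-1,0,1,-3,3 for degrees 0…8.
Finally multiplying by (1 + q + q² + q³ + q⁴), the product of all factors after the first has coefficients 1,-1,-1,1,0,-1,2,-1,0 for degrees 0…8.
[q⁸] = 1·0 + 2·2 + 1·0 = 4.

4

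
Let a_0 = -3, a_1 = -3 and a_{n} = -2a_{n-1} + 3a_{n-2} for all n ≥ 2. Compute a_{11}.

The ordinary generating function has denominator 1 + 2x - 3x^2.
Iterating the recurrence: a_0,…,a_{11} = -3, -3, -3, -3, -3, -3, -3, -3, -3, -3, -3, -3.

-3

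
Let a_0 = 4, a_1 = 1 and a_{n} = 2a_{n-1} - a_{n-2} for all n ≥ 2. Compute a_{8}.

-20

The ordinary generating function has denominator 1 - 2t + t^2.
Iterating the recurrence: a_0,…,a_{8} = 4, 1, -2, -5, -8, -11, -14, -17, -20.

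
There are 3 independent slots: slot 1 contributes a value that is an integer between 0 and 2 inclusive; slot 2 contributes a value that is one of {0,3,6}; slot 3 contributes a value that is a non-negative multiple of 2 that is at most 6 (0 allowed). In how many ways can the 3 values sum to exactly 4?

The generating function for the choices is (1 + q + q^2)·(1 + q^3 + q^6)·(1 + q^2 + q^4 + q^6); the count is [q^4].
(1 + q + q^2) has coefficients 1,1,1 for degrees 0…2.
(1 + q^3 + q^6) has coefficients 1,0,0,1,0 for degrees 0…4.
Finally multiplying by (1 + q^2 + q^4 + q^6), the product of all factors after the first has coefficients 1,0,1,1,1 for degrees 0…4.
[q^4] = 1·1 + 1·1 + 1·1 = 3.

3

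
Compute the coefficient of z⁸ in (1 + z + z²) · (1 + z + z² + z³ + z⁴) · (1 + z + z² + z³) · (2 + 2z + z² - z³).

16

(1 + z + z²) has coefficients 1,1,1 for degrees 0…2.
(1 + z + z² + z³ + z⁴) has coefficients 1,1,1,1,1,0,0,0,0 for degrees 0…8.
Multiplying by (1 + z + z² + z³) gives running coefficients 1,2,3,4,4,3,2,1,0 for degrees 0…8.
Finally multiplying by (2 + 2z + z² - z³), the product of all factors after the first has coefficients 2,6,11,15,17,15,10,5,1 for degrees 0…8.
[z⁸] = 1·1 + 1·5 + 1·10 = 16.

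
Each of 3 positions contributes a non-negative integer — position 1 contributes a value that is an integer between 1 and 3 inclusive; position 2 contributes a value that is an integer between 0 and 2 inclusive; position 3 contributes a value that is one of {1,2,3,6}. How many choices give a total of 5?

The generating function for the choices is (y + y^2 + y^3)·(1 + y + y^2)·(y + y^2 + y^3 + y^6); the count is [y^5].
(y + y^2 + y^3) has coefficients 0,1,1,1 for degrees 0…3.
(1 + y + y^2) has coefficients 1,1,1,0,0,0 for degrees 0…5.
Finally multiplying by (y + y^2 + y^3 + y^6), the product of all factors after the first has coefficients 0,1,2,3,2,1 for degrees 0…5.
[y^5] = 1·2 + 1·3 + 1·2 = 7.

7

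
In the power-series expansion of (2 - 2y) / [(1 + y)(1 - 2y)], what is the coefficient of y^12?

2732

The denominator gives the recurrence a_n = a_(n−1) + 2a_(n−2) for n ≥ 2; the numerator fixes a_0 = 2, a_1 = 0.
Iterating: 2, 0, 4, 4, 12, 20, 44, 84, 172, 340, 684, 1364, 2732, so a_12 = 2732.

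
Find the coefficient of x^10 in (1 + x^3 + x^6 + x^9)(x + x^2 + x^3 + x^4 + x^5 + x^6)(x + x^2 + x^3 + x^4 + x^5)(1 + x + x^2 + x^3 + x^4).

(1 + x^3 + x^6 + x^9) has coefficients 1,0,0,1,0,0,1,0,0,1 for degrees 0…9.
(x + x^2 + x^3 + x^4 + x^5 + x^6) has coefficients 0,1,1,1,1,1,1,0,0,0,0 for degrees 0…10.
Multiplying by (x + x^2 + x^3 + x^4 + x^5) gives running coefficients 0,0,1,2,3,4,5,5,4,3,2 for degrees 0…10.
Finally multiplying by (1 + x + x^2 + x^3 + x^4), the product of all factors after the first has coefficients 0,0,1,3,6,10,15,19,21,21,19 for degrees 0…10.
[x^10] = 1·19 + 1·19 + 1·6 + 1·0 = 44.

44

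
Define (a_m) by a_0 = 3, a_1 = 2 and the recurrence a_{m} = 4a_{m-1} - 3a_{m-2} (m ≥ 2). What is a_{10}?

-29521

The ordinary generating function has denominator 1 - 4q + 3q^2.
Iterating the recurrence: a_0,…,a_{10} = 3, 2, -1, -10, -37, -118, -361, -1090, -3277, -9838, -29521.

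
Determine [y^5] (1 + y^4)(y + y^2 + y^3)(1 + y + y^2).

2

(1 + y^4) has coefficients 1,0,0,0,1 for degrees 0…4.
(y + y^2 + y^3) has coefficients 0,1,1,1,0,0 for degrees 0…5.
Finally multiplying by (1 + y + y^2), the product of all factors after the first has coefficients 0,1,2,3,2,1 for degrees 0…5.
[y^5] = 1·1 + 1·1 = 2.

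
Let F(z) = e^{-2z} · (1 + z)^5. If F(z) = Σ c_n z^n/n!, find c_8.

The EGF product rule gives c_8 = Σ_{k_1+k_2=8} C(8; k_1,k_2) · ∏ g_i(k_i), where e^{-2z} gives (-2)^k; (1+z)^5 gives the falling factorial (5)_k.
g_1(k) for k = 0…8: 1, -2, 4, -8, 16, -32, 64, -128, 256.
g_2(k) for k = 0…8: 1, 5, 20, 60, 120, 120, 0, 0, 0.
c_8 = Σ_k C(8,k)·g_1(k)·g_2(8−k) = 56·(-8)·120 + 70·16·120 + 56·(-32)·60 + 28·64·20 + 8·(-128)·5 + 1·256·1 = −53760 + 134400 − 107520 + 35840 − 5120 + 256 = 4096.

4096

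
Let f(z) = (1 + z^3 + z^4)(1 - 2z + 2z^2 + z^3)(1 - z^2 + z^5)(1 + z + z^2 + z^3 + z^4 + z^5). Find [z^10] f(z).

(1 + z^3 + z^4) has coefficients 1,0,0,1,1 for degrees 0…4.
(1 - 2z + 2z^2 + z^3) has coefficients 1,-2,2,1,0,0,0,0,0,0,0 for degrees 0…10.
Multiplying by (1 - z^2 + z^5) gives running coefficients 1,-2,1,3,-2,0,-2,2,1,0,0 for degrees 0…10.
Finally multiplying by (1 + z + z^2 + z^3 + z^4 + z^5), the product of all factors after the first has coefficients 1,-1,0,3,1,1,-2,2,2,-1,1 for degrees 0…10.
[z^10] = 1·1 + 1·2 + 1·(-2) = 1.

1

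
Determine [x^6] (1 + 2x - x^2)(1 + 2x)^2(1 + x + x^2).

(1 + 2x - x^2) has coefficients 1,2,-1 for degrees 0…2.
(1 + 2x)^2 has coefficients 1,4,4,0,0,0,0 for degrees 0…6.
Finally multiplying by (1 + x + x^2), the product of all factors after the first has coefficients 1,5,9,8,4,0,0 for degrees 0…6.
[x^6] = 1·0 + 2·0 − 1·4 = -4.

-4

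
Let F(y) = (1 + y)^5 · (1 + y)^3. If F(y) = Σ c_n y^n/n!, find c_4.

1680

The EGF product rule gives c_4 = Σ_{k_1+k_2=4} C(4; k_1,k_2) · ∏ g_i(k_i), where (1+y)^5 gives the falling factorial (5)_k; (1+y)^3 gives the falling factorial (3)_k.
g_1(k) for k = 0…4: 1, 5, 20, 60, 120.
g_2(k) for k = 0…4: 1, 3, 6, 6, 0.
c_4 = Σ_k C(4,k)·g_1(k)·g_2(4−k) = 4·5·6 + 6·20·6 + 4·60·3 + 1·120·1 = 120 + 720 + 720 + 120 = 1680.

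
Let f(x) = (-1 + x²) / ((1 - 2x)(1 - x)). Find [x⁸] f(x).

The denominator gives the recurrence a_n = 3a_(n−1) − 2a_(n−2) for n ≥ 3; the numerator fixes a_0 = -1, a_1 = -3, a_2 = -6.
Iterating: -1, -3, -6, -12, -24, -48, -96, -192, -384, so a_8 = -384.

-384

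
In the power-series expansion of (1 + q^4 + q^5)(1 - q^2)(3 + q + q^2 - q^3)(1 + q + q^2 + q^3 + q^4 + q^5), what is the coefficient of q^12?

-6

(1 + q^4 + q^5) has coefficients 1,0,0,0,1,1 for degrees 0…5.
(1 - q^2) has coefficients 1,0,-1,0,0,0,0,0,0,0,0,0,0 for degrees 0…12.
Multiplying by (3 + q + q^2 - q^3) gives running coefficients 3,1,-2,-2,-1,1,0,0,0,0,0,0,0 for degrees 0…12.
Finally multiplying by (1 + q + q^2 + q^3 + q^4 + q^5), the product of all factors after the first has coefficients 3,4,2,0,-1,0,-3,-4,-2,0,1,0,0 for degrees 0…12.
[q^12] = 1·0 + 1·(-2) + 1·(-4) = -6.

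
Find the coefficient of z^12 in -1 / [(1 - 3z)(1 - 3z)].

-6908733

The denominator gives the recurrence a_n = 6a_(n−1) − 9a_(n−2) for n ≥ 2; the numerator fixes a_0 = -1, a_1 = -6.
Iterating: -1, -6, -27, -108, -405, -1458, -5103, -17496, -59049, -196830, -649539, -2125764, -6908733, so a_12 = -6908733.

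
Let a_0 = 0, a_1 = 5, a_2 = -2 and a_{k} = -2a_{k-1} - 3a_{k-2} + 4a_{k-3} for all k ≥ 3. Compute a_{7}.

The ordinary generating function has denominator 1 + 2z + 3z^2 - 4z^3.
Iterating the recurrence: a_0,…,a_{7} = 0, 5, -2, -11, 48, -71, -46, 497.

497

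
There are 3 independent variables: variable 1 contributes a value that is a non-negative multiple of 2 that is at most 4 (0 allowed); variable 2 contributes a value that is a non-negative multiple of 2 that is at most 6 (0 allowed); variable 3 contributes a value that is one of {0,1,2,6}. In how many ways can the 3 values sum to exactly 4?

The generating function for the choices is (1 + x^2 + x^4)·(1 + x^2 + x^4 + x^6)·(1 + x + x^2 + x^6); the count is [x^4].
(1 + x^2 + x^4) has coefficients 1,0,1,0,1 for degrees 0…4.
(1 + x^2 + x^4 + x^6) has coefficients 1,0,1,0,1 for degrees 0…4.
Finally multiplying by (1 + x + x^2 + x^6), the product of all factors after the first has coefficients 1,1,2,1,2 for degrees 0…4.
[x^4] = 1·2 + 1·2 + 1·1 = 5.

5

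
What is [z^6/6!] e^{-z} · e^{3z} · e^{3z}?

15625

The EGF product rule gives c_6 = Σ_{k_1+k_2+k_3=6} C(6; k_1,k_2,k_3) · ∏ g_i(k_i), where e^{-z} gives (-1)^k; e^{3z} gives (3)^k; e^{3z} gives (3)^k.
g_1(k) for k = 0…6: 1, -1, 1, -1, 1, -1, 1.
g_2(k) for k = 0…6: 1, 3, 9, 27, 81, 243, 729.
g_3(k) for k = 0…6: 1, 3, 9, 27, 81, 243, 729.
First combine the last two factors: h(k) = Σ_j C(k,j)·g_2(j)·g_3(k−j) for k = 0…6: 1, 6, 36, 216, 1296, 7776, 46656.
c_6 = Σ_k C(6,k)·g_1(k)·h(6−k) = 1·1·46656 + 6·(-1)·7776 + 15·1·1296 + 20·(-1)·216 + 15·1·36 + 6·(-1)·6 + 1·1·1 = 46656 − 46656 + 19440 − 4320 + 540 − 36 + 1 = 15625.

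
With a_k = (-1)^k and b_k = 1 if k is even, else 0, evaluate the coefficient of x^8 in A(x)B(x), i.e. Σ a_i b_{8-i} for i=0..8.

5

This is [x^8] in the product of the two ordinary generating functions.
Σ = 1·1 − 1·0 + 1·1 − 1·0 + 1·1 − 1·0 + 1·1 − 1·0 + 1·1 = 5.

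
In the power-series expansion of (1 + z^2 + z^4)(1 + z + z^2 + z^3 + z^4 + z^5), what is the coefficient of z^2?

(1 + z^2 + z^4) has coefficients 1,0,1 for degrees 0…2.
(1 + z + z^2 + z^3 + z^4 + z^5) has coefficients 1,1,1 for degrees 0…2.
[z^2] = 1·1 + 1·1 = 2.

2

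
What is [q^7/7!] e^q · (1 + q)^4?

The EGF product rule gives c_7 = Σ_{k_1+k_2=7} C(7; k_1,k_2) · ∏ g_i(k_i), where e^q gives (1)^k; (1+q)^4 gives the falling factorial (4)_k.
g_1(k) for k = 0…7: 1, 1, 1, 1, 1, 1, 1, 1.
g_2(k) for k = 0…7: 1, 4, 12, 24, 24, 0, 0, 0.
c_7 = Σ_k C(7,k)·g_1(k)·g_2(7−k) = 35·1·24 + 35·1·24 + 21·1·12 + 7·1·4 + 1·1·1 = 840 + 840 + 252 + 28 + 1 = 1961.

1961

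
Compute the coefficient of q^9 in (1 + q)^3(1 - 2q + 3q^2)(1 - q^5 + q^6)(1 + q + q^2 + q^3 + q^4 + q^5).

(1 + q)^3 has coefficients 1,3,3,1 for degrees 0…3.
(1 - 2q + 3q^2) has coefficients 1,-2,3,0,0,0,0,0,0,0 for degrees 0…9.
Multiplying by (1 - q^5 + q^6) gives running coefficients 1,-2,3,0,0,-1,3,-5,3,0 for degrees 0…9.
Finally multiplying by (1 + q + q^2 + q^3 + q^4 + q^5), the product of all factors after the first has coefficients 1,-1,2,2,2,1,3,0,0,0 for degrees 0…9.
[q^9] = 1·0 + 3·0 + 3·0 + 1·3 = 3.

3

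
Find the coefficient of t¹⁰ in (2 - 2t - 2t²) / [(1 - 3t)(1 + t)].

The denominator gives the recurrence a_n = 2a_(n−1) + 3a_(n−2) for n ≥ 3; the numerator fixes a_0 = 2, a_1 = 2, a_2 = 8.
Iterating: 2, 2, 8, 22, 68, 202, 608, 1822, 5468, 16402, 49208, so a_10 = 49208.

49208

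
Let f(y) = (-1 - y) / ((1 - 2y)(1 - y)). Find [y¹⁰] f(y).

The denominator gives the recurrence a_n = 3a_(n−1) − 2a_(n−2) for n ≥ 3; the numerator fixes a_0 = -1, a_1 = -4, a_2 = -10.
Iterating: -1, -4, -10, -22, -46, -94, -190, -382, -766, -1534, -3070, so a_10 = -3070.

-3070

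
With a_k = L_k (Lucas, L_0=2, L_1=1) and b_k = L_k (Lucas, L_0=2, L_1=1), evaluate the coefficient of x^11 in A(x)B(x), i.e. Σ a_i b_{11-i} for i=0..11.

Write out a_i and b_{11-i} for i = 0,…,11 and sum the products.
Σ = 2·199 + 1·123 + 3·76 + 4·47 + 7·29 + 11·18 + 18·11 + 29·7 + 47·4 + 76·3 + 123·1 + 199·2 = 2676.

2676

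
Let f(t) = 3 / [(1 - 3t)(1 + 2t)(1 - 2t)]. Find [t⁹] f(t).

104445

The denominator gives the recurrence a_n = 3a_(n−1) + 4a_(n−2) − 12a_(n−3) for n ≥ 3; the numerator fixes a_0 = 3, a_1 = 9, a_2 = 39.
Iterating: 3, 9, 39, 117, 399, 1197, 3783, 11349, 34815, 104445, so a_9 = 104445.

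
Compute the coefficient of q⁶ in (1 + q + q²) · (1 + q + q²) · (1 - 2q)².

4

(1 + q + q²) has coefficients 1,1,1 for degrees 0…2.
(1 + q + q²) has coefficients 1,1,1,0,0,0,0 for degrees 0…6.
Finally multiplying by (1 - 2q)², the product of all factors after the first has coefficients 1,-3,1,0,4,0,0 for degrees 0…6.
[q⁶] = 1·0 + 1·0 + 1·4 = 4.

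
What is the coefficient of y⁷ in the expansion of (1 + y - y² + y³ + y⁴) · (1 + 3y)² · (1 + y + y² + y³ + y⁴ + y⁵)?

40

(1 + y - y² + y³ + y⁴) has coefficients 1,1,-1,1,1 for degrees 0…4.
(1 + 3y)² has coefficients 1,6,9,0,0,0,0,0 for degrees 0…7.
Finally multiplying by (1 + y + y² + y³ + y⁴ + y⁵), the product of all factors after the first has coefficients 1,7,16,16,16,16,15,9 for degrees 0…7.
[y⁷] = 1·9 + 1·15 − 1·16 + 1·16 + 1·16 = 40.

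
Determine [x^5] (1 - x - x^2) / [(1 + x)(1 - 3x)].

The denominator gives the recurrence a_n = 2a_(n−1) + 3a_(n−2) for n ≥ 3; the numerator fixes a_0 = 1, a_1 = 1, a_2 = 4.
Iterating: 1, 1, 4, 11, 34, 101, so a_5 = 101.

101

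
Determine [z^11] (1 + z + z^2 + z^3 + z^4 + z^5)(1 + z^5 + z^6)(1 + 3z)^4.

(1 + z + z^2 + z^3 + z^4 + z^5) has coefficients 1,1,1,1,1,1 for degrees 0…5.
(1 + z^5 + z^6) has coefficients 1,0,0,0,0,1,1,0,0,0,0,0 for degrees 0…11.
Finally multiplying by (1 + 3z)^4, the product of all factors after the first has coefficients 1,12,54,108,81,1,13,66,162,189,81,0 for degrees 0…11.
[z^11] = 1·0 + 1·81 + 1·189 + 1·162 + 1·66 + 1·13 = 511.

511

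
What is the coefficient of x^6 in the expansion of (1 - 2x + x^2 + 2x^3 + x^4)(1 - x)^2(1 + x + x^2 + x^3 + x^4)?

(1 - 2x + x^2 + 2x^3 + x^4) has coefficients 1,-2,1,2,1 for degrees 0…4.
(1 - x)^2 has coefficients 1,-2,1,0,0,0,0 for degrees 0…6.
Finally multiplying by (1 + x + x^2 + x^3 + x^4), the product of all factors after the first has coefficients 1,-1,0,0,0,-1,1 for degrees 0…6.
[x^6] = 1·1 − 2·(-1) + 1·0 + 2·0 + 1·0 = 3.

3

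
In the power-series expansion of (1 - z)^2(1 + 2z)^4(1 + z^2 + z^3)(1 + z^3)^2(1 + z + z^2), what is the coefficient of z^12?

(1 - z)^2 has coefficients 1,-2,1 for degrees 0…2.
(1 + 2z)^4 has coefficients 1,8,24,32,16,0,0,0,0,0,0,0,0 for degrees 0…12.
Multiplying by (1 + z^2 + z^3) gives running coefficients 1,8,25,41,48,56,48,16,0,0,0,0,0 for degrees 0…12.
Multiplying by (1 + z^3)^2 gives running coefficients 1,8,25,43,64,106,131,120,137,137,80,56,48 for degrees 0…12.
Finally multiplying by (1 + z + z^2), the product of all factors after the first has coefficients 1,9,34,76,132,213,301,357,388,394,354,273,184 for degrees 0…12.
[z^12] = 1·184 − 2·273 + 1·354 = -8.

-8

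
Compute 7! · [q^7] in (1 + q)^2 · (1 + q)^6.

40320

The EGF product rule gives c_7 = Σ_{k_1+k_2=7} C(7; k_1,k_2) · ∏ g_i(k_i), where (1+q)^2 gives the falling factorial (2)_k; (1+q)^6 gives the falling factorial (6)_k.
g_1(k) for k = 0…7: 1, 2, 2, 0, 0, 0, 0, 0.
g_2(k) for k = 0…7: 1, 6, 30, 120, 360, 720, 720, 0.
c_7 = Σ_k C(7,k)·g_1(k)·g_2(7−k) = 7·2·720 + 21·2·720 = 10080 + 30240 = 40320.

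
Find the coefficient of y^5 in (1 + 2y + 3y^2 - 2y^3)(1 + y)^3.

(1 + 2y + 3y^2 - 2y^3) has coefficients 1,2,3,-2 for degrees 0…3.
(1 + y)^3 has coefficients 1,3,3,1,0,0 for degrees 0…5.
[y^5] = 1·0 + 2·0 + 3·1 − 2·3 = -3.

-3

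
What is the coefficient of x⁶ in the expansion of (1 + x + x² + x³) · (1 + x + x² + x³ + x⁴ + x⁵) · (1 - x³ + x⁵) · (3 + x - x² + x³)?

(1 + x + x² + x³) has coefficients 1,1,1,1 for degrees 0…3.
(1 + x + x² + x³ + x⁴ + x⁵) has coefficients 1,1,1,1,1,1,0 for degrees 0…6.
Multiplying by (1 - x³ + x⁵) gives running coefficients 1,1,1,0,0,1,0 for degrees 0…6.
Finally multiplying by (3 + x - x² + x³), the product of all factors after the first has coefficients 3,4,3,1,0,4,1 for degrees 0…6.
[x⁶] = 1·1 + 1·4 + 1·0 + 1·1 = 6.

6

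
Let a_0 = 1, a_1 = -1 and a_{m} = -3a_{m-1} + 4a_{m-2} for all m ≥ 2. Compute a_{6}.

1639

The ordinary generating function has denominator 1 + 3x - 4x^2.
Iterating the recurrence: a_0,…,a_{6} = 1, -1, 7, -25, 103, -409, 1639.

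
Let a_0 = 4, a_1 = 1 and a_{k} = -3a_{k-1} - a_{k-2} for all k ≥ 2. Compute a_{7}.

The ordinary generating function has denominator 1 + 3z + z^2.
Iterating the recurrence: a_0,…,a_{7} = 4, 1, -7, 20, -53, 139, -364, 953.

953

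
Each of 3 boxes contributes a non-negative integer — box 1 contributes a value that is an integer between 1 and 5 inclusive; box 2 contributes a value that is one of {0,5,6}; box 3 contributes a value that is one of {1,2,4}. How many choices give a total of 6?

The generating function for the choices is (q + q² + q³ + q⁴ + q⁵)·(1 + q⁵ + q⁶)·(q + q² + q⁴); the count is [q⁶].
(q + q² + q³ + q⁴ + q⁵) has coefficients 0,1,1,1,1,1 for degrees 0…5.
(1 + q⁵ + q⁶) has coefficients 1,0,0,0,0,1,1 for degrees 0…6.
Finally multiplying by (q + q² + q⁴), the product of all factors after the first has coefficients 0,1,1,0,1,0,1 for degrees 0…6.
[q⁶] = 1·0 + 1·1 + 1·0 + 1·1 + 1·1 = 3.

3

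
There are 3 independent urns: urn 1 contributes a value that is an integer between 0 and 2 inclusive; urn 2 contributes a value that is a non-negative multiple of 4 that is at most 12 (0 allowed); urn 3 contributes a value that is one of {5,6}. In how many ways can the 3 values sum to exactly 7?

2

The generating function for the choices is (1 + q + q^2)·(1 + q^4 + q^8 + q^12)·(q^5 + q^6); the count is [q^7].
(1 + q + q^2) has coefficients 1,1,1 for degrees 0…2.
(1 + q^4 + q^8 + q^12) has coefficients 1,0,0,0,1,0,0,0 for degrees 0…7.
Finally multiplying by (q^5 + q^6), the product of all factors after the first has coefficients 0,0,0,0,0,1,1,0 for degrees 0…7.
[q^7] = 1·0 + 1·1 + 1·1 = 2.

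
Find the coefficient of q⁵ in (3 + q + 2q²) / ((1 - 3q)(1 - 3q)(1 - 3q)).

17064

The denominator gives the recurrence a_n = 9a_(n−1) − 27a_(n−2) + 27a_(n−3) for n ≥ 3; the numerator fixes a_0 = 3, a_1 = 28, a_2 = 173.
Iterating: 3, 28, 173, 882, 4023, 17064, so a_5 = 17064.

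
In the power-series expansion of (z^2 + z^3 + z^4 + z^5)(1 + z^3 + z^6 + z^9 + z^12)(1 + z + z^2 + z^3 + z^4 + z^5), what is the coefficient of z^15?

8

(z^2 + z^3 + z^4 + z^5) has coefficients 0,0,1,1,1,1 for degrees 0…5.
(1 + z^3 + z^6 + z^9 + z^12) has coefficients 1,0,0,1,0,0,1,0,0,1,0,0,1,0,0,0 for degrees 0…15.
Finally multiplying by (1 + z + z^2 + z^3 + z^4 + z^5), the product of all factors after the first has coefficients 1,1,1,2,2,2,2,2,2,2,2,2,2,2,2,1 for degrees 0…15.
[z^15] = 1·2 + 1·2 + 1·2 + 1·2 = 8.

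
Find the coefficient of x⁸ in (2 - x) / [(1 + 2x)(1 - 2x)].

512

Partial fractions give a closed form: a_n = (5/4)·(-2)^n + (3/4)·2^n.
At n = 8: a_8 = 512.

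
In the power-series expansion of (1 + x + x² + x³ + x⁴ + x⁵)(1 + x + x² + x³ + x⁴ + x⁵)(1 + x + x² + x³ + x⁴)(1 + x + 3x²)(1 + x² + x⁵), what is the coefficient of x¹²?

272

(1 + x + x² + x³ + x⁴ + x⁵) has coefficients 1,1,1,1,1,1 for degrees 0…5.
(1 + x + x² + x³ + x⁴ + x⁵) has coefficients 1,1,1,1,1,1,0,0,0,0,0,0,0 for degrees 0…12.
Multiplying by (1 + x + x² + x³ + x⁴) gives running coefficients 1,2,3,4,5,5,4,3,2,1,0,0,0 for degrees 0…12.
Multiplying by (1 + x + 3x²) gives running coefficients 1,3,8,13,18,22,24,22,17,12,7,3,0 for degrees 0…12.
Finally multiplying by (1 + x² + x⁵), the product of all factors after the first has coefficients 1,3,9,16,26,36,45,52,54,52,46,39,29 for degrees 0…12.
[x¹²] = 1·29 + 1·39 + 1·46 + 1·52 + 1·54 + 1·52 = 272.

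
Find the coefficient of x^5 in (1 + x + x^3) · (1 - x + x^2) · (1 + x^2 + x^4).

3

(1 + x + x^3) has coefficients 1,1,0,1 for degrees 0…3.
(1 - x + x^2) has coefficients 1,-1,1,0,0,0 for degrees 0…5.
Finally multiplying by (1 + x^2 + x^4), the product of all factors after the first has coefficients 1,-1,2,-1,2,-1 for degrees 0…5.
[x^5] = 1·(-1) + 1·2 + 1·2 = 3.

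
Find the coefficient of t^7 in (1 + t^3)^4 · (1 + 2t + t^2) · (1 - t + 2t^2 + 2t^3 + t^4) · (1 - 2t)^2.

(1 + t^3)^4 has coefficients 1,0,0,4,0,0,6,0 for degrees 0…7.
(1 + 2t + t^2) has coefficients 1,2,1,0,0,0,0,0 for degrees 0…7.
Multiplying by (1 - t + 2t^2 + 2t^3 + t^4) gives running coefficients 1,1,1,5,7,4,1,0 for degrees 0…7.
Finally multiplying by (1 - 2t)^2, the product of all factors after the first has coefficients 1,-3,1,5,-9,-4,13,12 for degrees 0…7.
[t^7] = 1·12 + 4·(-9) + 6·(-3) = -42.

-42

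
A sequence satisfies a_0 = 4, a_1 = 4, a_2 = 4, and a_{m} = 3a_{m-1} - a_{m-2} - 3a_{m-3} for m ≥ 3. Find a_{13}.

The ordinary generating function has denominator 1 - 3x + x^2 + 3x^3.
Iterating the recurrence: a_0,…,a_{13} = 4, 4, 4, -4, -28, -92, -236, -532, -1084, -2012, -3356, -4804, -5020, -188.

-188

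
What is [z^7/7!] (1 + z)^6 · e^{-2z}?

-800

The EGF product rule gives c_7 = Σ_{k_1+k_2=7} C(7; k_1,k_2) · ∏ g_i(k_i), where (1+z)^6 gives the falling factorial (6)_k; e^{-2z} gives (-2)^k.
g_1(k) for k = 0…7: 1, 6, 30, 120, 360, 720, 720, 0.
g_2(k) for k = 0…7: 1, -2, 4, -8, 16, -32, 64, -128.
c_7 = Σ_k C(7,k)·g_1(k)·g_2(7−k) = 1·1·(-128) + 7·6·64 + 21·30·(-32) + 35·120·16 + 35·360·(-8) + 21·720·4 + 7·720·(-2) = −128 + 2688 − 20160 + 67200 − 100800 + 60480 − 10080 = -800.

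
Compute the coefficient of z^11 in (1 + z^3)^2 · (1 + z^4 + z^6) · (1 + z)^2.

(1 + z^3)^2 has coefficients 1,0,0,2,0,0,1 for degrees 0…6.
(1 + z^4 + z^6) has coefficients 1,0,0,0,1,0,1,0,0,0,0,0 for degrees 0…11.
Finally multiplying by (1 + z)^2, the product of all factors after the first has coefficients 1,2,1,0,1,2,2,2,1,0,0,0 for degrees 0…11.
[z^11] = 1·0 + 2·1 + 1·2 = 4.

4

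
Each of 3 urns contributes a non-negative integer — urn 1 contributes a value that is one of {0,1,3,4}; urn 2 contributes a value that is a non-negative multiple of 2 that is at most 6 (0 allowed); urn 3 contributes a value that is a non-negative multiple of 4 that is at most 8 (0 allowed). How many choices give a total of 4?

3

The generating function for the choices is (1 + q + q^3 + q^4)·(1 + q^2 + q^4 + q^6)·(1 + q^4 + q^8); the count is [q^4].
(1 + q + q^3 + q^4) has coefficients 1,1,0,1,1 for degrees 0…4.
(1 + q^2 + q^4 + q^6) has coefficients 1,0,1,0,1 for degrees 0…4.
Finally multiplying by (1 + q^4 + q^8), the product of all factors after the first has coefficients 1,0,1,0,2 for degrees 0…4.
[q^4] = 1·2 + 1·0 + 1·0 + 1·1 = 3.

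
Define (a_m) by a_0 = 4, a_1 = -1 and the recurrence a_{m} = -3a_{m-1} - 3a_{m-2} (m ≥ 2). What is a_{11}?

The ordinary generating function has denominator 1 + 3y + 3y^2.
Iterating the recurrence: a_0,…,a_{11} = 4, -1, -9, 30, -63, 99, -108, 27, 243, -810, 1701, -2673.

-2673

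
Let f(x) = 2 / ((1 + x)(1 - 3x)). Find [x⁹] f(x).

29524

Partial fractions give a closed form: a_n = (1/2)·(-1)^n + (3/2)·3^n.
At n = 9: a_9 = 29524.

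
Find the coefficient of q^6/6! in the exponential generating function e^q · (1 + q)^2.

43

The EGF product rule gives c_6 = Σ_{k_1+k_2=6} C(6; k_1,k_2) · ∏ g_i(k_i), where e^q gives (1)^k; (1+q)^2 gives the falling factorial (2)_k.
g_1(k) for k = 0…6: 1, 1, 1, 1, 1, 1, 1.
g_2(k) for k = 0…6: 1, 2, 2, 0, 0, 0, 0.
c_6 = Σ_k C(6,k)·g_1(k)·g_2(6−k) = 15·1·2 + 6·1·2 + 1·1·1 = 30 + 12 + 1 = 43.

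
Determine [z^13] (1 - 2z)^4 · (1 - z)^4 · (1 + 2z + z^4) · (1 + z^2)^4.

(1 - 2z)^4 has coefficients 1,-8,24,-32,16 for degrees 0…4.
(1 - z)^4 has coefficients 1,-4,6,-4,1,0,0,0,0,0,0,0,0,0 for degrees 0…13.
Multiplying by (1 + 2z + z^4) gives running coefficients 1,-2,-2,8,-6,-2,6,-4,1,0,0,0,0,0 for degrees 0…13.
Finally multiplying by (1 + z^2)^4, the product of all factors after the first has coefficients 1,-2,2,0,-8,18,-26,28,-18,2,14,-24,24,-18 for degrees 0…13.
[z^13] = 1·(-18) − 8·24 + 24·(-24) − 32·14 + 16·2 = -1202.

-1202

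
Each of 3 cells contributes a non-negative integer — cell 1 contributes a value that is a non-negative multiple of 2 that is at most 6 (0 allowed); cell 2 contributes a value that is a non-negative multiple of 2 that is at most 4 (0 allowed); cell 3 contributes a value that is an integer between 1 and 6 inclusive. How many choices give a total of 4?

The generating function for the choices is (1 + x² + x⁴ + x⁶)·(1 + x² + x⁴)·(x + x² + x³ + x⁴ + x⁵ + x⁶); the count is [x⁴].
(1 + x² + x⁴ + x⁶) has coefficients 1,0,1,0,1 for degrees 0…4.
(1 + x² + x⁴) has coefficients 1,0,1,0,1 for degrees 0…4.
Finally multiplying by (x + x² + x³ + x⁴ + x⁵ + x⁶), the product of all factors after the first has coefficients 0,1,1,2,2 for degrees 0…4.
[x⁴] = 1·2 + 1·1 + 1·0 = 3.

3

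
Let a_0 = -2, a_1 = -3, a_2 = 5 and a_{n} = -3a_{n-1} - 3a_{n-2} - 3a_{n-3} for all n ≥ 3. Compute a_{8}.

The ordinary generating function has denominator 1 + 3t + 3t^2 + 3t^3.
Iterating the recurrence: a_0,…,a_{8} = -2, -3, 5, 0, -6, 3, 9, -18, 18.

18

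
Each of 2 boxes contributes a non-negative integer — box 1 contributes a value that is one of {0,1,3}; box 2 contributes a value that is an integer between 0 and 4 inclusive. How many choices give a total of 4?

The generating function for the choices is (1 + q + q³)·(1 + q + q² + q³ + q⁴); the count is [q⁴].
(1 + q + q³) has coefficients 1,1,0,1 for degrees 0…3.
(1 + q + q² + q³ + q⁴) has coefficients 1,1,1,1,1 for degrees 0…4.
[q⁴] = 1·1 + 1·1 + 1·1 = 3.

3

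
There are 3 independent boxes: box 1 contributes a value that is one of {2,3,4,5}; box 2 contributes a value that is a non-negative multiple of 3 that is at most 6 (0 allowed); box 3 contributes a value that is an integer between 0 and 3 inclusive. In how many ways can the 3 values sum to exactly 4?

3

The generating function for the choices is (y² + y³ + y⁴ + y⁵)·(1 + y³ + y⁶)·(1 + y + y² + y³); the count is [y⁴].
(y² + y³ + y⁴ + y⁵) has coefficients 0,0,1,1,1 for degrees 0…4.
(1 + y³ + y⁶) has coefficients 1,0,0,1,0 for degrees 0…4.
Finally multiplying by (1 + y + y² + y³), the product of all factors after the first has coefficients 1,1,1,2,1 for degrees 0…4.
[y⁴] = 1·1 + 1·1 + 1·1 = 3.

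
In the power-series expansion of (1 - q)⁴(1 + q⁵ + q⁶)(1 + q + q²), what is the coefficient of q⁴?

(1 - q)⁴ has coefficients 1,-4,6,-4,1 for degrees 0…4.
(1 + q⁵ + q⁶) has coefficients 1,0,0,0,0 for degrees 0…4.
Finally multiplying by (1 + q + q²), the product of all factors after the first has coefficients 1,1,1,0,0 for degrees 0…4.
[q⁴] = 1·0 − 4·0 + 6·1 − 4·1 + 1·1 = 3.

3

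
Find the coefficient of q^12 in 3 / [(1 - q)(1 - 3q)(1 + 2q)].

The denominator gives the recurrence a_n = 2a_(n−1) + 5a_(n−2) − 6a_(n−3) for n ≥ 3; the numerator fixes a_0 = 3, a_1 = 6, a_2 = 27.
Iterating: 3, 6, 27, 66, 231, 630, 2019, 5802, 17919, 52734, 160251, 476658, 1438167, so a_12 = 1438167.

1438167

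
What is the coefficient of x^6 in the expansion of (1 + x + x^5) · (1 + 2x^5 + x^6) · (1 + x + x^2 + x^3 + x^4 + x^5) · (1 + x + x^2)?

14

(1 + x + x^5) has coefficients 1,1,0,0,0,1 for degrees 0…5.
(1 + 2x^5 + x^6) has coefficients 1,0,0,0,0,2,1 for degrees 0…6.
Multiplying by (1 + x + x^2 + x^3 + x^4 + x^5) gives running coefficients 1,1,1,1,1,3,3 for degrees 0…6.
Finally multiplying by (1 + x + x^2), the product of all factors after the first has coefficients 1,2,3,3,3,5,7 for degrees 0…6.
[x^6] = 1·7 + 1·5 + 1·2 = 14.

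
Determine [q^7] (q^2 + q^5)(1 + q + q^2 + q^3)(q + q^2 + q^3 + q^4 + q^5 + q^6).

6

(q^2 + q^5) has coefficients 0,0,1,0,0,1 for degrees 0…5.
(1 + q + q^2 + q^3) has coefficients 1,1,1,1,0,0,0,0 for degrees 0…7.
Finally multiplying by (q + q^2 + q^3 + q^4 + q^5 + q^6), the product of all factors after the first has coefficients 0,1,2,3,4,4,4,3 for degrees 0…7.
[q^7] = 1·4 + 1·2 = 6.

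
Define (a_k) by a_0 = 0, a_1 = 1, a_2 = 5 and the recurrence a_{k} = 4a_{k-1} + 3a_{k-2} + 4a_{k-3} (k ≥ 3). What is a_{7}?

The ordinary generating function has denominator 1 - 4x - 3x^2 - 4x^3.
Iterating the recurrence: a_0,…,a_{7} = 0, 1, 5, 23, 111, 533, 2557, 12271.

12271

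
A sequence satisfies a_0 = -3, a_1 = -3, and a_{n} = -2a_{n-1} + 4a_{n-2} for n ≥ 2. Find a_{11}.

64512

The ordinary generating function has denominator 1 + 2x - 4x^2.
Iterating the recurrence: a_0,…,a_{11} = -3, -3, -6, 0, -24, 48, -192, 576, -1920, 6144, -19968, 64512.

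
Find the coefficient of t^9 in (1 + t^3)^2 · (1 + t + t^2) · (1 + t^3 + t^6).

(1 + t^3)^2 has coefficients 1,0,0,2,0,0,1 for degrees 0…6.
(1 + t + t^2) has coefficients 1,1,1,0,0,0,0,0,0,0 for degrees 0…9.
Finally multiplying by (1 + t^3 + t^6), the product of all factors after the first has coefficients 1,1,1,1,1,1,1,1,1,0 for degrees 0…9.
[t^9] = 1·0 + 2·1 + 1·1 = 3.

3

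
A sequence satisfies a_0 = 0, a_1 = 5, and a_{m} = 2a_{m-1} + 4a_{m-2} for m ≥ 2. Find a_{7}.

The ordinary generating function has denominator 1 - 2y - 4y^2.
Iterating the recurrence: a_0,…,a_{7} = 0, 5, 10, 40, 120, 400, 1280, 4160.

4160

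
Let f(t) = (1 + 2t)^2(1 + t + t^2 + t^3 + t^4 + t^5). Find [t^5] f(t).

9

(1 + 2t)^2 has coefficients 1,4,4 for degrees 0…2.
(1 + t + t^2 + t^3 + t^4 + t^5) has coefficients 1,1,1,1,1,1 for degrees 0…5.
[t^5] = 1·1 + 4·1 + 4·1 = 9.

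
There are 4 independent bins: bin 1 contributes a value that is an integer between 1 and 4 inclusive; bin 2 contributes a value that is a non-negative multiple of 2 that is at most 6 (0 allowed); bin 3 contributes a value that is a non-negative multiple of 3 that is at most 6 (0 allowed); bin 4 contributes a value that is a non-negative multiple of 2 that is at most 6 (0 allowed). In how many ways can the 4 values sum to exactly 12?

17

The generating function for the choices is (t + t² + t³ + t⁴)·(1 + t² + t⁴ + t⁶)·(1 + t³ + t⁶)·(1 + t² + t⁴ + t⁶); the count is [t¹²].
(t + t² + t³ + t⁴) has coefficients 0,1,1,1,1 for degrees 0…4.
(1 + t² + t⁴ + t⁶) has coefficients 1,0,1,0,1,0,1,0,0,0,0,0,0 for degrees 0…12.
Multiplying by (1 + t³ + t⁶) gives running coefficients 1,0,1,1,1,1,2,1,1,1,1,0,1 for degrees 0…12.
Finally multiplying by (1 + t² + t⁴ + t⁶), the product of all factors after the first has coefficients 1,0,2,1,3,2,5,3,5,4,5,3,5 for degrees 0…12.
[t¹²] = 1·3 + 1·5 + 1·4 + 1·5 = 17.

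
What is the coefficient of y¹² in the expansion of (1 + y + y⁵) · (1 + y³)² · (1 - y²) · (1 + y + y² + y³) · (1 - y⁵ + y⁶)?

-1

(1 + y + y⁵) has coefficients 1,1,0,0,0,1 for degrees 0…5.
(1 + y³)² has coefficients 1,0,0,2,0,0,1,0,0,0,0,0,0 for degrees 0…12.
Multiplying by (1 - y²) gives running coefficients 1,0,-1,2,0,-2,1,0,-1,0,0,0,0 for degrees 0…12.
Multiplying by (1 + y + y² + y³) gives running coefficients 1,1,0,2,1,-1,1,-1,-2,0,-1,-1,0 for degrees 0…12.
Finally multiplying by (1 - y⁵ + y⁶), the product of all factors after the first has coefficients 1,1,0,2,1,-2,1,0,-4,1,1,-3,2 for degrees 0…12.
[y¹²] = 1·2 + 1·(-3) + 1·0 = -1.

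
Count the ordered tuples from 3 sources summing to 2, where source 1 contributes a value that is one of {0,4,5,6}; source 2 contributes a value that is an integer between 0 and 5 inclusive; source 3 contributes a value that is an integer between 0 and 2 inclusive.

The generating function for the choices is (1 + t⁴ + t⁵ + t⁶)·(1 + t + t² + t³ + t⁴ + t⁵)·(1 + t + t²); the count is [t²].
(1 + t⁴ + t⁵ + t⁶) has coefficients 1,0,0 for degrees 0…2.
(1 + t + t² + t³ + t⁴ + t⁵) has coefficients 1,1,1 for degrees 0…2.
Finally multiplying by (1 + t + t²), the product of all factors after the first has coefficients 1,2,3 for degrees 0…2.
[t²] = 1·3 = 3.

3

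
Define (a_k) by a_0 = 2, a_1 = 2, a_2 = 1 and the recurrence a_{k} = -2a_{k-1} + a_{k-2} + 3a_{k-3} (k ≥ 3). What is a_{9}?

The ordinary generating function has denominator 1 + 2q - q^2 - 3q^3.
Iterating the recurrence: a_0,…,a_{9} = 2, 2, 1, 6, -5, 19, -25, 54, -76, 131.

131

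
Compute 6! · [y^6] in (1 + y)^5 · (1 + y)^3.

The EGF product rule gives c_6 = Σ_{k_1+k_2=6} C(6; k_1,k_2) · ∏ g_i(k_i), where (1+y)^5 gives the falling factorial (5)_k; (1+y)^3 gives the falling factorial (3)_k.
g_1(k) for k = 0…6: 1, 5, 20, 60, 120, 120, 0.
g_2(k) for k = 0…6: 1, 3, 6, 6, 0, 0, 0.
c_6 = Σ_k C(6,k)·g_1(k)·g_2(6−k) = 20·60·6 + 15·120·6 + 6·120·3 = 7200 + 10800 + 2160 = 20160.

20160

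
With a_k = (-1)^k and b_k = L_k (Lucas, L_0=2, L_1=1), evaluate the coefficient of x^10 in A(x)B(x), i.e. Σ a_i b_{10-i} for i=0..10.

Write out a_i and b_{10-i} for i = 0,…,10 and sum the products.
Σ = 1·123 − 1·76 + 1·47 − 1·29 + 1·18 − 1·11 + 1·7 − 1·4 + 1·3 − 1·1 + 1·2 = 79.

79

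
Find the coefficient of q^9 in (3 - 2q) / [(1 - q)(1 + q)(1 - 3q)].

Partial fractions give a closed form: a_n = (-1/4)·1^n + (5/8)·(-1)^n + (21/8)·3^n.
At n = 9: a_9 = 51667.

51667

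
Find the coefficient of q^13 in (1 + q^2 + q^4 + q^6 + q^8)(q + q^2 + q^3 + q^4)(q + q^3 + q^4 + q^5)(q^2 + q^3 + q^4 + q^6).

31

(1 + q^2 + q^4 + q^6 + q^8) has coefficients 1,0,1,0,1,0,1,0,1 for degrees 0…8.
(q + q^2 + q^3 + q^4) has coefficients 0,1,1,1,1,0,0,0,0,0,0,0,0,0 for degrees 0…13.
Multiplying by (q + q^3 + q^4 + q^5) gives running coefficients 0,0,1,1,2,3,3,3,2,1,0,0,0,0 for degrees 0…13.
Finally multiplying by (q^2 + q^3 + q^4 + q^6), the product of all factors after the first has coefficients 0,0,0,0,1,2,4,6,9,10,10,9,6,4 for degrees 0…13.
[q^13] = 1·4 + 1·9 + 1·10 + 1·6 + 1·2 = 31.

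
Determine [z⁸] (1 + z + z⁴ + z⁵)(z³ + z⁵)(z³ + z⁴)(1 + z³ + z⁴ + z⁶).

(1 + z + z⁴ + z⁵) has coefficients 1,1,0,0,1,1 for degrees 0…5.
(z³ + z⁵) has coefficients 0,0,0,1,0,1,0,0,0 for degrees 0…8.
Multiplying by (z³ + z⁴) gives running coefficients 0,0,0,0,0,0,1,1,1 for degrees 0…8.
Finally multiplying by (1 + z³ + z⁴ + z⁶), the product of all factors after the first has coefficients 0,0,0,0,0,0,1,1,1 for degrees 0…8.
[z⁸] = 1·1 + 1·1 + 1·0 + 1·0 = 2.

2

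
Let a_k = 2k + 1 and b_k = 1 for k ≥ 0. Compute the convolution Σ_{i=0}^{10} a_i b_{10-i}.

121

Write out a_i and b_{10-i} for i = 0,…,10 and sum the products.
Σ = 1·1 + 3·1 + 5·1 + 7·1 + 9·1 + 11·1 + 13·1 + 15·1 + 17·1 + 19·1 + 21·1 = 121.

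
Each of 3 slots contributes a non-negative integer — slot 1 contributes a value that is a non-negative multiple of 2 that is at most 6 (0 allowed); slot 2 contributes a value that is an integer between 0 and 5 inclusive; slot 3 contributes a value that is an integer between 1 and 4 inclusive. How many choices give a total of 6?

10

The generating function for the choices is (1 + x² + x⁴ + x⁶)·(1 + x + x² + x³ + x⁴ + x⁵)·(x + x² + x³ + x⁴); the count is [x⁶].
(1 + x² + x⁴ + x⁶) has coefficients 1,0,1,0,1,0,1 for degrees 0…6.
(1 + x + x² + x³ + x⁴ + x⁵) has coefficients 1,1,1,1,1,1,0 for degrees 0…6.
Finally multiplying by (x + x² + x³ + x⁴), the product of all factors after the first has coefficients 0,1,2,3,4,4,4 for degrees 0…6.
[x⁶] = 1·4 + 1·4 + 1·2 + 1·0 = 10.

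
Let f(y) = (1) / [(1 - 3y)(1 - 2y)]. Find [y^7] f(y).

The denominator gives the recurrence a_n = 5a_(n−1) − 6a_(n−2) for n ≥ 2; the numerator fixes a_0 = 1, a_1 = 5.
Iterating: 1, 5, 19, 65, 211, 665, 2059, 6305, so a_7 = 6305.

6305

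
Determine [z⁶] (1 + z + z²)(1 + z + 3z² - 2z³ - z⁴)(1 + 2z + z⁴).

-2

(1 + z + z²) has coefficients 1,1,1 for degrees 0…2.
(1 + z + 3z² - 2z³ - z⁴) has coefficients 1,1,3,-2,-1,0,0 for degrees 0…6.
Finally multiplying by (1 + 2z + z⁴), the product of all factors after the first has coefficients 1,3,5,4,-4,-1,3 for degrees 0…6.
[z⁶] = 1·3 + 1·(-1) + 1·(-4) = -2.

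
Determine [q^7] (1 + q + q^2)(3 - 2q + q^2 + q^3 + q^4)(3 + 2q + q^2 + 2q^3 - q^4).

10

(1 + q + q^2) has coefficients 1,1,1 for degrees 0…2.
(3 - 2q + q^2 + q^3 + q^4) has coefficients 3,-2,1,1,1,0,0,0 for degrees 0…7.
Finally multiplying by (3 + 2q + q^2 + 2q^3 - q^4), the product of all factors after the first has coefficients 9,0,2,9,-1,7,2,1 for degrees 0…7.
[q^7] = 1·1 + 1·2 + 1·7 = 10.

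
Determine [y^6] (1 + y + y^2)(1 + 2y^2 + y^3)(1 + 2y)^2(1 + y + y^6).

42

(1 + y + y^2) has coefficients 1,1,1 for degrees 0…2.
(1 + 2y^2 + y^3) has coefficients 1,0,2,1,0,0,0 for degrees 0…6.
Multiplying by (1 + 2y)^2 gives running coefficients 1,4,6,9,12,4,0 for degrees 0…6.
Finally multiplying by (1 + y + y^6), the product of all factors after the first has coefficients 1,5,10,15,21,16,5 for degrees 0…6.
[y^6] = 1·5 + 1·16 + 1·21 = 42.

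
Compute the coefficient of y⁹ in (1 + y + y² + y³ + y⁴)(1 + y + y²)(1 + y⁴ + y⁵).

(1 + y + y² + y³ + y⁴) has coefficients 1,1,1,1,1 for degrees 0…4.
(1 + y + y²) has coefficients 1,1,1,0,0,0,0,0,0,0 for degrees 0…9.
Finally multiplying by (1 + y⁴ + y⁵), the product of all factors after the first has coefficients 1,1,1,0,1,2,2,1,0,0 for degrees 0…9.
[y⁹] = 1·0 + 1·0 + 1·1 + 1·2 + 1·2 = 5.

5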